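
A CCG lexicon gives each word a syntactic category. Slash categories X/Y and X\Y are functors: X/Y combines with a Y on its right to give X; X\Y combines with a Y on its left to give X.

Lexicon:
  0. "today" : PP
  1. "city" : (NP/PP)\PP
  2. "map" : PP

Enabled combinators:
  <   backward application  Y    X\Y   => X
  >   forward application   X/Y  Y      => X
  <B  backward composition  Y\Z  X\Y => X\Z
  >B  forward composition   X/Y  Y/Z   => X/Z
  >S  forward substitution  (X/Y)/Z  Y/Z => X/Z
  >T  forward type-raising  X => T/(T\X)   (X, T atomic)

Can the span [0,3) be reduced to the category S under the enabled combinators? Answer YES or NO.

NO

PP (NP/PP)\PP PP
CKY chart[0,3] = {N/(N\NP), NP, NP/(NP\NP), NP/(PP\PP), PP/(PP\NP), S/(S\NP)}; S ∉ chart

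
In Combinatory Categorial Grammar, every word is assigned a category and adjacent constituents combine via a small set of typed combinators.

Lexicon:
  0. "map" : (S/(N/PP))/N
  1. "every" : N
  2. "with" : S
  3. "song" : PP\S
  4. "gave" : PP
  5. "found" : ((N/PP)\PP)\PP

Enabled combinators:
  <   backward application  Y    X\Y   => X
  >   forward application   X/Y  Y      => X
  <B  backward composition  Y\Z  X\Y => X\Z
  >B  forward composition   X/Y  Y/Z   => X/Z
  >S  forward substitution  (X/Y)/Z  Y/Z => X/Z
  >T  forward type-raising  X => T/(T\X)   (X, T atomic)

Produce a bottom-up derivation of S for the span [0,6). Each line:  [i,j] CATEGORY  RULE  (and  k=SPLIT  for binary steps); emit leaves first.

[0,6] S   >
  [0,2] S/(N/PP)   >
    [0,1] "map" : (S/(N/PP))/N
    [1,2] "every" : N
  [2,6] N/PP   <
    [2,4] PP   <
      [2,3] "with" : S
      [3,4] "song" : PP\S
    [4,6] (N/PP)\PP   <
      [4,5] "gave" : PP
      [5,6] "found" : ((N/PP)\PP)\PP

[0,1] (S/(N/PP))/N  lex  "map"
[1,2] N  lex  "every"
[0,2] S/(N/PP)  >  k=1
[2,3] S  lex  "with"
[3,4] PP\S  lex  "song"
[2,4] PP  <  k=3
[4,5] PP  lex  "gave"
[5,6] ((N/PP)\PP)\PP  lex  "found"
[4,6] (N/PP)\PP  <  k=5
[2,6] N/PP  <  k=4
[0,6] S  >  k=2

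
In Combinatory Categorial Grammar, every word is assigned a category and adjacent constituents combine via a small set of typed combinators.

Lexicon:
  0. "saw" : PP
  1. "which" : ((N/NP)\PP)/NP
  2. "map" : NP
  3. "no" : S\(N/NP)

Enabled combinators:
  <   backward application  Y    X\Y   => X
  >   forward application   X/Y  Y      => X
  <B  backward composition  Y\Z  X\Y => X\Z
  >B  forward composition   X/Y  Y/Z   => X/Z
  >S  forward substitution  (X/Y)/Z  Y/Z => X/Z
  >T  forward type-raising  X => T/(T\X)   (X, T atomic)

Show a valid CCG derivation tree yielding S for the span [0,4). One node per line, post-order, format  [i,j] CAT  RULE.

[0,4] S   <
  [0,3] N/NP   <
    [0,1] "saw" : PP
    [1,3] (N/NP)\PP   >
      [1,2] "which" : ((N/NP)\PP)/NP
      [2,3] "map" : NP
  [3,4] "no" : S\(N/NP)

[0,1] PP  lex  "saw"
[1,2] ((N/NP)\PP)/NP  lex  "which"
[2,3] NP  lex  "map"
[1,3] (N/NP)\PP  >  k=2
[0,3] N/NP  <  k=1
[3,4] S\(N/NP)  lex  "no"
[0,4] S  <  k=3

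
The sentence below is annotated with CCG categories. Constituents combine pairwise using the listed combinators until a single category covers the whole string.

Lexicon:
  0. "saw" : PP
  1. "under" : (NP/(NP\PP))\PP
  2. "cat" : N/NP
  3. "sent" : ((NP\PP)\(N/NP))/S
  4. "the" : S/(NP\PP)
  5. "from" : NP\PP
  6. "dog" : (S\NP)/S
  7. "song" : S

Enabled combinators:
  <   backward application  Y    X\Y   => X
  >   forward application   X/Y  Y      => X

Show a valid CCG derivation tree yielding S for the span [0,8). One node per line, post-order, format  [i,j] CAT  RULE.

[0,1] PP  lex  "saw"
[1,2] (NP/(NP\PP))\PP  lex  "under"
[0,2] NP/(NP\PP)  <  k=1
[2,3] N/NP  lex  "cat"
[3,4] ((NP\PP)\(N/NP))/S  lex  "sent"
[4,5] S/(NP\PP)  lex  "the"
[5,6] NP\PP  lex  "from"
[4,6] S  >  k=5
[3,6] (NP\PP)\(N/NP)  >  k=4
[2,6] NP\PP  <  k=3
[0,6] NP  >  k=2
[6,7] (S\NP)/S  lex  "dog"
[7,8] S  lex  "song"
[6,8] S\NP  >  k=7
[0,8] S  <  k=6

[0,8] S   <
  [0,6] NP   >
    [0,2] NP/(NP\PP)   <
      [0,1] "saw" : PP
      [1,2] "under" : (NP/(NP\PP))\PP
    [2,6] NP\PP   <
      [2,3] "cat" : N/NP
      [3,6] (NP\PP)\(N/NP)   >
        [3,4] "sent" : ((NP\PP)\(N/NP))/S
        [4,6] S   >
          [4,5] "the" : S/(NP\PP)
          [5,6] "from" : NP\PP
  [6,8] S\NP   >
    [6,7] "dog" : (S\NP)/S
    [7,8] "song" : S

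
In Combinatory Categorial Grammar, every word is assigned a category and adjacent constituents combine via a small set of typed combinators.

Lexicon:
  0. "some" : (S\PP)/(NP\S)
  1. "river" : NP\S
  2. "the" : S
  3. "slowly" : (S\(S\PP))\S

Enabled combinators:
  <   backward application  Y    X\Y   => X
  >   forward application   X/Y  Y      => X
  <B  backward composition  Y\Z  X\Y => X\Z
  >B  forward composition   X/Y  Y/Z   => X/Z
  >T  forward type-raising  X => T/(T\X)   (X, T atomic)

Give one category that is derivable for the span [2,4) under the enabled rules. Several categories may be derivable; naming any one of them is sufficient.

S\(S\PP)

[0,4] S   <
  [0,2] S\PP   >
    [0,1] "some" : (S\PP)/(NP\S)
    [1,2] "river" : NP\S
  [2,4] S\(S\PP)   <
    [2,3] "the" : S
    [3,4] "slowly" : (S\(S\PP))\S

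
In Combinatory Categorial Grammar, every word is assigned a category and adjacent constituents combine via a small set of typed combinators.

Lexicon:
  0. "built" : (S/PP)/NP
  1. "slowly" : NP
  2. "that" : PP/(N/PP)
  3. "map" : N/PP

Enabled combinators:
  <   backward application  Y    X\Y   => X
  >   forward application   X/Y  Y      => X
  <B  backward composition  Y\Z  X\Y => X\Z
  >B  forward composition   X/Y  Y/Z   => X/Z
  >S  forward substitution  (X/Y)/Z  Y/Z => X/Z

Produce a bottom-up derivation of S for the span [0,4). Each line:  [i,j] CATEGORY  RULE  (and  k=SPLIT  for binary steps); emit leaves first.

[0,1] (S/PP)/NP  lex  "built"
[1,2] NP  lex  "slowly"
[0,2] S/PP  >  k=1
[2,3] PP/(N/PP)  lex  "that"
[3,4] N/PP  lex  "map"
[2,4] PP  >  k=3
[0,4] S  >  k=2

[0,4] S   >
  [0,2] S/PP   >
    [0,1] "built" : (S/PP)/NP
    [1,2] "slowly" : NP
  [2,4] PP   >
    [2,3] "that" : PP/(N/PP)
    [3,4] "map" : N/PP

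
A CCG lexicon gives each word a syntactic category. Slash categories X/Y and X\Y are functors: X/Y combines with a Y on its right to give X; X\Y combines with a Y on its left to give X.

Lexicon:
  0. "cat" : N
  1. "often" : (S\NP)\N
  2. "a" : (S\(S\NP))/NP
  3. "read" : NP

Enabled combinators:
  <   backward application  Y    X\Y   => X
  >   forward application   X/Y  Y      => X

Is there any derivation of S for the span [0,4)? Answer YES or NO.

[0,4] S   <
  [0,2] S\NP   <
    [0,1] "cat" : N
    [1,2] "often" : (S\NP)\N
  [2,4] S\(S\NP)   >
    [2,3] "a" : (S\(S\NP))/NP
    [3,4] "read" : NP

YES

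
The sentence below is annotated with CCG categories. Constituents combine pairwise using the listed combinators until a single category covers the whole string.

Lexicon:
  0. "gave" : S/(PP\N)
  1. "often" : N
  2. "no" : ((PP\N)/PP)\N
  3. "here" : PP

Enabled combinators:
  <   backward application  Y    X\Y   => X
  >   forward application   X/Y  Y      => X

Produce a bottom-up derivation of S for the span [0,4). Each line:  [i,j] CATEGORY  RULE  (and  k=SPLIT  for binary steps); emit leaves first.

[0,4] S   >
  [0,1] "gave" : S/(PP\N)
  [1,4] PP\N   >
    [1,3] (PP\N)/PP   <
      [1,2] "often" : N
      [2,3] "no" : ((PP\N)/PP)\N
    [3,4] "here" : PP

[0,1] S/(PP\N)  lex  "gave"
[1,2] N  lex  "often"
[2,3] ((PP\N)/PP)\N  lex  "no"
[1,3] (PP\N)/PP  <  k=2
[3,4] PP  lex  "here"
[1,4] PP\N  >  k=3
[0,4] S  >  k=1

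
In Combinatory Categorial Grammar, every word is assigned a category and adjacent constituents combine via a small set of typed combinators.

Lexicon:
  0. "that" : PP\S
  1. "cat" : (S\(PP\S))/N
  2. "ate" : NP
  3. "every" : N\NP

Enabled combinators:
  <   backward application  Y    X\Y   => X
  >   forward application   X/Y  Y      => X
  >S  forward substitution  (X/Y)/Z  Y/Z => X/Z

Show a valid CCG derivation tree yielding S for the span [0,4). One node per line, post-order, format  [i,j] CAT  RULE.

[0,4] S   <
  [0,1] "that" : PP\S
  [1,4] S\(PP\S)   >
    [1,2] "cat" : (S\(PP\S))/N
    [2,4] N   <
      [2,3] "ate" : NP
      [3,4] "every" : N\NP

[0,1] PP\S  lex  "that"
[1,2] (S\(PP\S))/N  lex  "cat"
[2,3] NP  lex  "ate"
[3,4] N\NP  lex  "every"
[2,4] N  <  k=3
[1,4] S\(PP\S)  >  k=2
[0,4] S  <  k=1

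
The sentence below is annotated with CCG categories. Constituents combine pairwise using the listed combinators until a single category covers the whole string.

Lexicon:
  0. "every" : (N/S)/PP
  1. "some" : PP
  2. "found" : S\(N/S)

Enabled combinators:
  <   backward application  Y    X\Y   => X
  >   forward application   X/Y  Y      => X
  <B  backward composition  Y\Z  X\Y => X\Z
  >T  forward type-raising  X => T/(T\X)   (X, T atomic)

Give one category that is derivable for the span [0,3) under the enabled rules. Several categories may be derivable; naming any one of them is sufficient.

[0,3] S   <
  [0,2] N/S   >
    [0,1] "every" : (N/S)/PP
    [1,2] "some" : PP
  [2,3] "found" : S\(N/S)

S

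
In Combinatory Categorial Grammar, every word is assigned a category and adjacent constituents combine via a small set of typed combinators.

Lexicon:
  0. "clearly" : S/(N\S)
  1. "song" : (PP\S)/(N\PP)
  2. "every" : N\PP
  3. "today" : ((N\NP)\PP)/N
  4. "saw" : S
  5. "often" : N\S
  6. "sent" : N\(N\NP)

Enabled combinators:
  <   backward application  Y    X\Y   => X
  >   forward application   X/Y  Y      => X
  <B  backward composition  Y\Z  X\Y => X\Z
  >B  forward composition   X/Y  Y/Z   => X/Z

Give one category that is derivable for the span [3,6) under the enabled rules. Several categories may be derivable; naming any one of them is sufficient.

(N\NP)\PP

[0,7] S   >
  [0,1] "clearly" : S/(N\S)
  [1,7] N\S   <B
    [1,3] PP\S   >
      [1,2] "song" : (PP\S)/(N\PP)
      [2,3] "every" : N\PP
    [3,7] N\PP   <B
      [3,6] (N\NP)\PP   >
        [3,4] "today" : ((N\NP)\PP)/N
        [4,6] N   <
          [4,5] "saw" : S
          [5,6] "often" : N\S
      [6,7] "sent" : N\(N\NP)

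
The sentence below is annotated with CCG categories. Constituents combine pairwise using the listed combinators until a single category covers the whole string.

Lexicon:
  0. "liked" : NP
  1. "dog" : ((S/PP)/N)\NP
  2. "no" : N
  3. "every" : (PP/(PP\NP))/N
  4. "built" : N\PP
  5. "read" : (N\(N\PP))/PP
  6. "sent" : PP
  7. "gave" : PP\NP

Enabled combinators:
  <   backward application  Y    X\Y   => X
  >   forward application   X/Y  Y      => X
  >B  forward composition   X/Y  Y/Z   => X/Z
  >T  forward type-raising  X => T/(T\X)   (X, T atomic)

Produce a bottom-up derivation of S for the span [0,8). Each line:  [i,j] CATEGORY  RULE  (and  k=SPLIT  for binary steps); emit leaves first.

[0,1] NP  lex  "liked"
[1,2] ((S/PP)/N)\NP  lex  "dog"
[0,2] (S/PP)/N  <  k=1
[2,3] N  lex  "no"
[0,3] S/PP  >  k=2
[3,4] (PP/(PP\NP))/N  lex  "every"
[4,5] N\PP  lex  "built"
[5,6] (N\(N\PP))/PP  lex  "read"
[6,7] PP  lex  "sent"
[5,7] N\(N\PP)  >  k=6
[4,7] N  <  k=5
[3,7] PP/(PP\NP)  >  k=4
[7,8] PP\NP  lex  "gave"
[3,8] PP  >  k=7
[0,8] S  >  k=3

[0,8] S   >
  [0,3] S/PP   >
    [0,2] (S/PP)/N   <
      [0,1] "liked" : NP
      [1,2] "dog" : ((S/PP)/N)\NP
    [2,3] "no" : N
  [3,8] PP   >
    [3,7] PP/(PP\NP)   >
      [3,4] "every" : (PP/(PP\NP))/N
      [4,7] N   <
        [4,5] "built" : N\PP
        [5,7] N\(N\PP)   >
          [5,6] "read" : (N\(N\PP))/PP
          [6,7] "sent" : PP
    [7,8] "gave" : PP\NP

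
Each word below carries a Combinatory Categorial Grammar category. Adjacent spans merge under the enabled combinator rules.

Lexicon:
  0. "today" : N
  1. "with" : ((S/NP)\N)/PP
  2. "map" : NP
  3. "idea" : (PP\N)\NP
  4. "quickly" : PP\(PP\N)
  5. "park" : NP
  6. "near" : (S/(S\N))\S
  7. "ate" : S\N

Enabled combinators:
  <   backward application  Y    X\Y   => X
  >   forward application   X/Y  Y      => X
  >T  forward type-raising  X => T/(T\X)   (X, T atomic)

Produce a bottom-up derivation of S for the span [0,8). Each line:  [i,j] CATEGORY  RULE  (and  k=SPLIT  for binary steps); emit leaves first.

[0,8] S   >
  [0,7] S/(S\N)   <
    [0,6] S   >
      [0,5] S/NP   <
        [0,1] "today" : N
        [1,5] (S/NP)\N   >
          [1,2] "with" : ((S/NP)\N)/PP
          [2,5] PP   <
            [2,4] PP\N   <
              [2,3] "map" : NP
              [3,4] "idea" : (PP\N)\NP
            [4,5] "quickly" : PP\(PP\N)
      [5,6] "park" : NP
    [6,7] "near" : (S/(S\N))\S
  [7,8] "ate" : S\N

[0,1] N  lex  "today"
[1,2] ((S/NP)\N)/PP  lex  "with"
[2,3] NP  lex  "map"
[3,4] (PP\N)\NP  lex  "idea"
[2,4] PP\N  <  k=3
[4,5] PP\(PP\N)  lex  "quickly"
[2,5] PP  <  k=4
[1,5] (S/NP)\N  >  k=2
[0,5] S/NP  <  k=1
[5,6] NP  lex  "park"
[0,6] S  >  k=5
[6,7] (S/(S\N))\S  lex  "near"
[0,7] S/(S\N)  <  k=6
[7,8] S\N  lex  "ate"
[0,8] S  >  k=7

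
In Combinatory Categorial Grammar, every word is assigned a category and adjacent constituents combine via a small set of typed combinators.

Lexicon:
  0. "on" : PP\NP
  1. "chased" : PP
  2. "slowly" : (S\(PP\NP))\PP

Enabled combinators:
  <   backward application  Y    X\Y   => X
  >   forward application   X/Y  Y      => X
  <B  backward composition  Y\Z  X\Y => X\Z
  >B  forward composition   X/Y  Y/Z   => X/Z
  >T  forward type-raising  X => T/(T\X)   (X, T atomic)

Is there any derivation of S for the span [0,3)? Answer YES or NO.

YES

[0,3] S   <
  [0,1] "on" : PP\NP
  [1,3] S\(PP\NP)   <
    [1,2] "chased" : PP
    [2,3] "slowly" : (S\(PP\NP))\PP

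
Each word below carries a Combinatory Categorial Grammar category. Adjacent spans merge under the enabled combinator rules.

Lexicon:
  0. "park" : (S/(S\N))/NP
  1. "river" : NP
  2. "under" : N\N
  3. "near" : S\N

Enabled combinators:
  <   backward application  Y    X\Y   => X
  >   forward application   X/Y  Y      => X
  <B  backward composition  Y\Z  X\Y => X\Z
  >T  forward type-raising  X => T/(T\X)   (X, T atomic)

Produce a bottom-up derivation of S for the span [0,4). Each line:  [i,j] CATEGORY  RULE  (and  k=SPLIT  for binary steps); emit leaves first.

[0,1] (S/(S\N))/NP  lex  "park"
[1,2] NP  lex  "river"
[0,2] S/(S\N)  >  k=1
[2,3] N\N  lex  "under"
[3,4] S\N  lex  "near"
[2,4] S\N  <B  k=3
[0,4] S  >  k=2

[0,4] S   >
  [0,2] S/(S\N)   >
    [0,1] "park" : (S/(S\N))/NP
    [1,2] "river" : NP
  [2,4] S\N   <B
    [2,3] "under" : N\N
    [3,4] "near" : S\N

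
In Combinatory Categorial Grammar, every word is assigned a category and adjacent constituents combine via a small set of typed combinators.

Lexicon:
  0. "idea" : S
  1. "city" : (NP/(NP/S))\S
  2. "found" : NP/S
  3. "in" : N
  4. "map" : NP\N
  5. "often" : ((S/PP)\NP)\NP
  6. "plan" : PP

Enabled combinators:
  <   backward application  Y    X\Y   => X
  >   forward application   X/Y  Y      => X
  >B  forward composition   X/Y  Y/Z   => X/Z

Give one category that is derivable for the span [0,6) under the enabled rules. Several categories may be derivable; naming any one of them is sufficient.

[0,7] S   >
  [0,6] S/PP   <
    [0,3] NP   >
      [0,2] NP/(NP/S)   <
        [0,1] "idea" : S
        [1,2] "city" : (NP/(NP/S))\S
      [2,3] "found" : NP/S
    [3,6] (S/PP)\NP   <
      [3,5] NP   <
        [3,4] "in" : N
        [4,5] "map" : NP\N
      [5,6] "often" : ((S/PP)\NP)\NP
  [6,7] "plan" : PP

S/PP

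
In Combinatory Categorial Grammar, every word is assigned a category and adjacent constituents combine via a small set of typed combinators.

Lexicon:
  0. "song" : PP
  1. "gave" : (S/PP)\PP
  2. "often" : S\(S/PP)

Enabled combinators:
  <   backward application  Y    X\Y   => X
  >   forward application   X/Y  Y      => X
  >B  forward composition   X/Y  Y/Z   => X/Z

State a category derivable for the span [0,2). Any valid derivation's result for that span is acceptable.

[0,3] S   <
  [0,2] S/PP   <
    [0,1] "song" : PP
    [1,2] "gave" : (S/PP)\PP
  [2,3] "often" : S\(S/PP)

S/PP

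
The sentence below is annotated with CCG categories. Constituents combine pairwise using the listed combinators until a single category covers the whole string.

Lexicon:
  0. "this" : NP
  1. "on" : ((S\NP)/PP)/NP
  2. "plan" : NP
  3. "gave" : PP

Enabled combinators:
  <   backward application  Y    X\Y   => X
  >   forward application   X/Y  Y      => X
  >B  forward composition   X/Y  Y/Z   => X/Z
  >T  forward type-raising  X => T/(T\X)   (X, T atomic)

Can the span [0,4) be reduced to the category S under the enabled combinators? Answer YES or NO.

YES

[0,4] S   >
  [0,1] S/(S\NP)   >T
    [0,1] "this" : NP
  [1,4] S\NP   >
    [1,3] (S\NP)/PP   >
      [1,2] "on" : ((S\NP)/PP)/NP
      [2,3] "plan" : NP
    [3,4] "gave" : PP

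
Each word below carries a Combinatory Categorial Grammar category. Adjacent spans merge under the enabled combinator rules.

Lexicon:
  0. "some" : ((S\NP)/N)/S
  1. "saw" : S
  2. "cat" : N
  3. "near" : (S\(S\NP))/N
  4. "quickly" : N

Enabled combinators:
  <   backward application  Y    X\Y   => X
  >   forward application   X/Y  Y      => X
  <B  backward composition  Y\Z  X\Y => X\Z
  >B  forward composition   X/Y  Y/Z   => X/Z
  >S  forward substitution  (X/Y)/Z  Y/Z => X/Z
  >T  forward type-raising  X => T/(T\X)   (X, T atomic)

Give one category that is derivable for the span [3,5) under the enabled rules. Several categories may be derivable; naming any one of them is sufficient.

[0,5] S   <
  [0,3] S\NP   >
    [0,2] (S\NP)/N   >
      [0,1] "some" : ((S\NP)/N)/S
      [1,2] "saw" : S
    [2,3] "cat" : N
  [3,5] S\(S\NP)   >
    [3,4] "near" : (S\(S\NP))/N
    [4,5] "quickly" : N

S\(S\NP)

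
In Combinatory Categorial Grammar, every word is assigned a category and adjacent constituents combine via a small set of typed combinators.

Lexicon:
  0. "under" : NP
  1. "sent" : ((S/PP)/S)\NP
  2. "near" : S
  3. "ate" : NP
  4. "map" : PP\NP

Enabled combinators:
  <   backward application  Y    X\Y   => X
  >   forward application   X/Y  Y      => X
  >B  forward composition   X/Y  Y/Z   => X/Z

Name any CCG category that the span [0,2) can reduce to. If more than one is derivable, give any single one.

(S/PP)/S

[0,5] S   >
  [0,3] S/PP   >
    [0,2] (S/PP)/S   <
      [0,1] "under" : NP
      [1,2] "sent" : ((S/PP)/S)\NP
    [2,3] "near" : S
  [3,5] PP   <
    [3,4] "ate" : NP
    [4,5] "map" : PP\NP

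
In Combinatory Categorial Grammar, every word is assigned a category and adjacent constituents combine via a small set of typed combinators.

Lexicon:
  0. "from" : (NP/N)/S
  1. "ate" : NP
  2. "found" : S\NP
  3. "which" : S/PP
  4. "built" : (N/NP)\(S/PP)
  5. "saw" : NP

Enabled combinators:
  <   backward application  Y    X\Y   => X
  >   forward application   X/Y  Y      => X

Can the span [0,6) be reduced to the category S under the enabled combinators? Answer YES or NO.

(NP/N)/S NP S\NP S/PP (N/NP)\(S/PP) NP
CKY chart[0,6] = {NP}; S ∉ chart

NO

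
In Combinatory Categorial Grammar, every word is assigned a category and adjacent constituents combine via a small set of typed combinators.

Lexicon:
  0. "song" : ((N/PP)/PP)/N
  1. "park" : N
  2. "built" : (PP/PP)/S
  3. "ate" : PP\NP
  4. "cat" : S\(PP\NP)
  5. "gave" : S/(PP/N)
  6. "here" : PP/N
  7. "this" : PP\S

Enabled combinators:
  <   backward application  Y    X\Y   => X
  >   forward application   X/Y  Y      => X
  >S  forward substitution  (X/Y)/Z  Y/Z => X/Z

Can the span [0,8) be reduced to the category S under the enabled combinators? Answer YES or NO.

((N/PP)/PP)/N N (PP/PP)/S PP\NP S\(PP\NP) S/(PP/N) PP/N PP\S
CKY chart[0,8] = {N, N/PP}; S ∉ chart

NO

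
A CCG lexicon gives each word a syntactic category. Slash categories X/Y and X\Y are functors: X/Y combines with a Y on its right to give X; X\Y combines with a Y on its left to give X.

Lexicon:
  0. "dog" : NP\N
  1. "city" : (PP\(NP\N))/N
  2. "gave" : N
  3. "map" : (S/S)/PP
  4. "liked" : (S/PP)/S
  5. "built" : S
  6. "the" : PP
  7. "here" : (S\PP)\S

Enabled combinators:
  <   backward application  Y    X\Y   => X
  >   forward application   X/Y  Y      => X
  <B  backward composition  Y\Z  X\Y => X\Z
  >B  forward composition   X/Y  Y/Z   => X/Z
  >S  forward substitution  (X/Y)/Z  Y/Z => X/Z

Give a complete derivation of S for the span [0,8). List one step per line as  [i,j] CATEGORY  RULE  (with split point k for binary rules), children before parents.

[0,1] NP\N  lex  "dog"
[1,2] (PP\(NP\N))/N  lex  "city"
[2,3] N  lex  "gave"
[1,3] PP\(NP\N)  >  k=2
[0,3] PP  <  k=1
[3,4] (S/S)/PP  lex  "map"
[4,5] (S/PP)/S  lex  "liked"
[5,6] S  lex  "built"
[4,6] S/PP  >  k=5
[3,6] S/PP  >S  k=4
[6,7] PP  lex  "the"
[3,7] S  >  k=6
[7,8] (S\PP)\S  lex  "here"
[3,8] S\PP  <  k=7
[0,8] S  <  k=3

[0,8] S   <
  [0,3] PP   <
    [0,1] "dog" : NP\N
    [1,3] PP\(NP\N)   >
      [1,2] "city" : (PP\(NP\N))/N
      [2,3] "gave" : N
  [3,8] S\PP   <
    [3,7] S   >
      [3,6] S/PP   >S
        [3,4] "map" : (S/S)/PP
        [4,6] S/PP   >
          [4,5] "liked" : (S/PP)/S
          [5,6] "built" : S
      [6,7] "the" : PP
    [7,8] "here" : (S\PP)\S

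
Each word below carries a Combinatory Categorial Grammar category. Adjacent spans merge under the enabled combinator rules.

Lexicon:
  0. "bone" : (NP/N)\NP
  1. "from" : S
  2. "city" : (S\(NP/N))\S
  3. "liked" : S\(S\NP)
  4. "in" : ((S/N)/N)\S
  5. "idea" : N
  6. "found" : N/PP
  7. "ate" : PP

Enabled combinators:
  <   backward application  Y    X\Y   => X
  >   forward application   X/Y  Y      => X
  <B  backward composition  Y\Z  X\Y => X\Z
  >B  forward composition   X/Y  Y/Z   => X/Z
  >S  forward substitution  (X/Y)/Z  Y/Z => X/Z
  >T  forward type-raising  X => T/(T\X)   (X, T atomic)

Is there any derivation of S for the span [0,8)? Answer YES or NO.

YES

[0,8] S   >
  [0,6] S/N   >
    [0,5] (S/N)/N   <
      [0,4] S   <
        [0,3] S\NP   <B
          [0,1] "bone" : (NP/N)\NP
          [1,3] S\(NP/N)   <
            [1,2] "from" : S
            [2,3] "city" : (S\(NP/N))\S
        [3,4] "liked" : S\(S\NP)
      [4,5] "in" : ((S/N)/N)\S
    [5,6] "idea" : N
  [6,8] N   >
    [6,7] "found" : N/PP
    [7,8] "ate" : PP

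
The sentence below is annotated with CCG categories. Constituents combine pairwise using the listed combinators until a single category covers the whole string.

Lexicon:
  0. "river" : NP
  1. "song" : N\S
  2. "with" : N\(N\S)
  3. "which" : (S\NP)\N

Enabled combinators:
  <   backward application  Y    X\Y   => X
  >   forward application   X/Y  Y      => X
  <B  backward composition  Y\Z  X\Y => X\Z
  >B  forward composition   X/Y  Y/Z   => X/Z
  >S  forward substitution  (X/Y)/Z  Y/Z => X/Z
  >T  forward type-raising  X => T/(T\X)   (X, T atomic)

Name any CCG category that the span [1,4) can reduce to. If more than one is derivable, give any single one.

S\NP

[0,4] S   <
  [0,1] "river" : NP
  [1,4] S\NP   <
    [1,3] N   <
      [1,2] "song" : N\S
      [2,3] "with" : N\(N\S)
    [3,4] "which" : (S\NP)\N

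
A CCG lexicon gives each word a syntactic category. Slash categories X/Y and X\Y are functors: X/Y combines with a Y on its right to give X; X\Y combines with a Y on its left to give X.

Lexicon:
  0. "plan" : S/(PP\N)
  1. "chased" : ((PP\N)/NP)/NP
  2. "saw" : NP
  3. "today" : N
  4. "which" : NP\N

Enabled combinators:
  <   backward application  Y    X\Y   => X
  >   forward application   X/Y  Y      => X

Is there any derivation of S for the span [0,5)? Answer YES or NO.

[0,5] S   >
  [0,1] "plan" : S/(PP\N)
  [1,5] PP\N   >
    [1,3] (PP\N)/NP   >
      [1,2] "chased" : ((PP\N)/NP)/NP
      [2,3] "saw" : NP
    [3,5] NP   <
      [3,4] "today" : N
      [4,5] "which" : NP\N

YES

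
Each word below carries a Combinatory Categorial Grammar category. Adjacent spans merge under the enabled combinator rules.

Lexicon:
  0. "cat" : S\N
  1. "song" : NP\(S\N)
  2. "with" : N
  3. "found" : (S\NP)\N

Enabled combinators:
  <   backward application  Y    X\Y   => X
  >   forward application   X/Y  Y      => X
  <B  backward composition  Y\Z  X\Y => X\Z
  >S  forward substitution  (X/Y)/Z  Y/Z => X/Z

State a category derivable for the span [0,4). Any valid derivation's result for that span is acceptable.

S

[0,4] S   <
  [0,2] NP   <
    [0,1] "cat" : S\N
    [1,2] "song" : NP\(S\N)
  [2,4] S\NP   <
    [2,3] "with" : N
    [3,4] "found" : (S\NP)\N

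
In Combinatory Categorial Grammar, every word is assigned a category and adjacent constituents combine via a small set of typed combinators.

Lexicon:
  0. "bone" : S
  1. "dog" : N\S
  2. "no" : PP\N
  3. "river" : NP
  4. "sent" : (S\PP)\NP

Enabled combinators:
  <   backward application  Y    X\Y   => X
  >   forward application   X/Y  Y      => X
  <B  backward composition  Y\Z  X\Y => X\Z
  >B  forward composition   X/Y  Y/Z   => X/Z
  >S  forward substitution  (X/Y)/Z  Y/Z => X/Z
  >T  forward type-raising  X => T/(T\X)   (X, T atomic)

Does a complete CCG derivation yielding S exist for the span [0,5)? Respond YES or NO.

[0,5] S   <
  [0,2] N   <
    [0,1] "bone" : S
    [1,2] "dog" : N\S
  [2,5] S\N   <B
    [2,3] "no" : PP\N
    [3,5] S\PP   <
      [3,4] "river" : NP
      [4,5] "sent" : (S\PP)\NP

YES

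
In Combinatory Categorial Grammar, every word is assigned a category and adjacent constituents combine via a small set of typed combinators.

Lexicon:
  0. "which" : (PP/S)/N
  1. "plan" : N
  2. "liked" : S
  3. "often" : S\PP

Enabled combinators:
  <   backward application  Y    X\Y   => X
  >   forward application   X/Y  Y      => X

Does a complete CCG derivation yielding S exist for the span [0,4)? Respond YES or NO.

YES

[0,4] S   <
  [0,3] PP   >
    [0,2] PP/S   >
      [0,1] "which" : (PP/S)/N
      [1,2] "plan" : N
    [2,3] "liked" : S
  [3,4] "often" : S\PP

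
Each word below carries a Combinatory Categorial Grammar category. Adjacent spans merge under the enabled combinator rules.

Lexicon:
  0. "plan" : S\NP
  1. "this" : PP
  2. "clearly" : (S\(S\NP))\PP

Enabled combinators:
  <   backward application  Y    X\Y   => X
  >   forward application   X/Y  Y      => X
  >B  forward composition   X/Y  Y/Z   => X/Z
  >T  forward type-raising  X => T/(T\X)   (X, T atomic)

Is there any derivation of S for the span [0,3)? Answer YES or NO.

[0,3] S   <
  [0,1] "plan" : S\NP
  [1,3] S\(S\NP)   <
    [1,2] "this" : PP
    [2,3] "clearly" : (S\(S\NP))\PP

YES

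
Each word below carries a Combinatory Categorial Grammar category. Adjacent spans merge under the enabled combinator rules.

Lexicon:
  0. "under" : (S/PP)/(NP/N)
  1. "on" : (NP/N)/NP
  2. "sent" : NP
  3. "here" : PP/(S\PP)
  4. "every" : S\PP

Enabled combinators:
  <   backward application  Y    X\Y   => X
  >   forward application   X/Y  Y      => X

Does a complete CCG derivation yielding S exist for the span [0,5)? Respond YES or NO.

[0,5] S   >
  [0,3] S/PP   >
    [0,1] "under" : (S/PP)/(NP/N)
    [1,3] NP/N   >
      [1,2] "on" : (NP/N)/NP
      [2,3] "sent" : NP
  [3,5] PP   >
    [3,4] "here" : PP/(S\PP)
    [4,5] "every" : S\PP

YES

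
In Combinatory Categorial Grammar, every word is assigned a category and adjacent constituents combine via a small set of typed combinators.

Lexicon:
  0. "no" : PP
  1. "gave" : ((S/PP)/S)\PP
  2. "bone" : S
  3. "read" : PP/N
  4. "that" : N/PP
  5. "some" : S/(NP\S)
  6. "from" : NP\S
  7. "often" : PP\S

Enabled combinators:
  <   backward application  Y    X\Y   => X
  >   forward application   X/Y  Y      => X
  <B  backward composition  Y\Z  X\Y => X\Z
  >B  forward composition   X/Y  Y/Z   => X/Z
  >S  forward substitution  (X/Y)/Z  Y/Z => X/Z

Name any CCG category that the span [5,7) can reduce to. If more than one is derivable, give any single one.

[0,8] S   >
  [0,3] S/PP   >
    [0,2] (S/PP)/S   <
      [0,1] "no" : PP
      [1,2] "gave" : ((S/PP)/S)\PP
    [2,3] "bone" : S
  [3,8] PP   >
    [3,4] "read" : PP/N
    [4,8] N   >
      [4,5] "that" : N/PP
      [5,8] PP   <
        [5,7] S   >
          [5,6] "some" : S/(NP\S)
          [6,7] "from" : NP\S
        [7,8] "often" : PP\S

S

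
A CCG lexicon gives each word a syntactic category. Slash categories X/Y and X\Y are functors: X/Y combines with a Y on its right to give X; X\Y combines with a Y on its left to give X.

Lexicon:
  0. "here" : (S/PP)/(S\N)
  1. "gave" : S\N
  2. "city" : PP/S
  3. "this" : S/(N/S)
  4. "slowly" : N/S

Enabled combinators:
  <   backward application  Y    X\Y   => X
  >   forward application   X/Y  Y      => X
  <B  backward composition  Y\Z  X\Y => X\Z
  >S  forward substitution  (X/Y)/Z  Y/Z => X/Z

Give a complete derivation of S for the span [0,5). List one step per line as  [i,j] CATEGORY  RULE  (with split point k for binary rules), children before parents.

[0,5] S   >
  [0,2] S/PP   >
    [0,1] "here" : (S/PP)/(S\N)
    [1,2] "gave" : S\N
  [2,5] PP   >
    [2,3] "city" : PP/S
    [3,5] S   >
      [3,4] "this" : S/(N/S)
      [4,5] "slowly" : N/S

[0,1] (S/PP)/(S\N)  lex  "here"
[1,2] S\N  lex  "gave"
[0,2] S/PP  >  k=1
[2,3] PP/S  lex  "city"
[3,4] S/(N/S)  lex  "this"
[4,5] N/S  lex  "slowly"
[3,5] S  >  k=4
[2,5] PP  >  k=3
[0,5] S  >  k=2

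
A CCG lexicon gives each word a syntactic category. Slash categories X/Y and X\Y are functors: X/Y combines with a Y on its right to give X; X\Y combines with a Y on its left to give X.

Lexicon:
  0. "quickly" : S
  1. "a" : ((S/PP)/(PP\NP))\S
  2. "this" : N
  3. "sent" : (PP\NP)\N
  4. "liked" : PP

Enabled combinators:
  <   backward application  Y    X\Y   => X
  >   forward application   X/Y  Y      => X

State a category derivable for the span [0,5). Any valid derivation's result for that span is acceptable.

[0,5] S   >
  [0,4] S/PP   >
    [0,2] (S/PP)/(PP\NP)   <
      [0,1] "quickly" : S
      [1,2] "a" : ((S/PP)/(PP\NP))\S
    [2,4] PP\NP   <
      [2,3] "this" : N
      [3,4] "sent" : (PP\NP)\N
  [4,5] "liked" : PP

S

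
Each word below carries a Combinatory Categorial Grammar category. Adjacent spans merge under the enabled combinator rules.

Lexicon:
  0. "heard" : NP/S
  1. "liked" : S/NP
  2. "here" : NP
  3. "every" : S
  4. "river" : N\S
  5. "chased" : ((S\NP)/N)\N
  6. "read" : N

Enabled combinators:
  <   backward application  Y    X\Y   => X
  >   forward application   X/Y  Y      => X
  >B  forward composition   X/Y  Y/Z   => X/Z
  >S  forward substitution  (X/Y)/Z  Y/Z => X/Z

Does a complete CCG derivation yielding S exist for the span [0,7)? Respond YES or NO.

[0,7] S   <
  [0,3] NP   >
    [0,1] "heard" : NP/S
    [1,3] S   >
      [1,2] "liked" : S/NP
      [2,3] "here" : NP
  [3,7] S\NP   >
    [3,6] (S\NP)/N   <
      [3,5] N   <
        [3,4] "every" : S
        [4,5] "river" : N\S
      [5,6] "chased" : ((S\NP)/N)\N
    [6,7] "read" : N

YES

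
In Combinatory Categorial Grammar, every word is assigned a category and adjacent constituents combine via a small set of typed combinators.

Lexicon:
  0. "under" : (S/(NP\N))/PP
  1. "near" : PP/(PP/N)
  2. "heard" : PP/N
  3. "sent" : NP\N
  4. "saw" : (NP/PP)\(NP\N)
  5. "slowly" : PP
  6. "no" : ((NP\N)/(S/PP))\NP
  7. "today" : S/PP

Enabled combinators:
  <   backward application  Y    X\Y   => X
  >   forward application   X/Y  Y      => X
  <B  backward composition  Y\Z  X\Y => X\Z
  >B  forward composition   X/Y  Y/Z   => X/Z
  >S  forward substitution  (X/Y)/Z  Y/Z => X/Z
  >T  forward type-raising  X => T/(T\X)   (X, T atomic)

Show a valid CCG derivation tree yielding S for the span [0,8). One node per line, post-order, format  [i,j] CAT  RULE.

[0,8] S   >
  [0,3] S/(NP\N)   >
    [0,1] "under" : (S/(NP\N))/PP
    [1,3] PP   >
      [1,2] "near" : PP/(PP/N)
      [2,3] "heard" : PP/N
  [3,8] NP\N   >
    [3,7] (NP\N)/(S/PP)   <
      [3,6] NP   >
        [3,5] NP/PP   <
          [3,4] "sent" : NP\N
          [4,5] "saw" : (NP/PP)\(NP\N)
        [5,6] "slowly" : PP
      [6,7] "no" : ((NP\N)/(S/PP))\NP
    [7,8] "today" : S/PP

[0,1] (S/(NP\N))/PP  lex  "under"
[1,2] PP/(PP/N)  lex  "near"
[2,3] PP/N  lex  "heard"
[1,3] PP  >  k=2
[0,3] S/(NP\N)  >  k=1
[3,4] NP\N  lex  "sent"
[4,5] (NP/PP)\(NP\N)  lex  "saw"
[3,5] NP/PP  <  k=4
[5,6] PP  lex  "slowly"
[3,6] NP  >  k=5
[6,7] ((NP\N)/(S/PP))\NP  lex  "no"
[3,7] (NP\N)/(S/PP)  <  k=6
[7,8] S/PP  lex  "today"
[3,8] NP\N  >  k=7
[0,8] S  >  k=3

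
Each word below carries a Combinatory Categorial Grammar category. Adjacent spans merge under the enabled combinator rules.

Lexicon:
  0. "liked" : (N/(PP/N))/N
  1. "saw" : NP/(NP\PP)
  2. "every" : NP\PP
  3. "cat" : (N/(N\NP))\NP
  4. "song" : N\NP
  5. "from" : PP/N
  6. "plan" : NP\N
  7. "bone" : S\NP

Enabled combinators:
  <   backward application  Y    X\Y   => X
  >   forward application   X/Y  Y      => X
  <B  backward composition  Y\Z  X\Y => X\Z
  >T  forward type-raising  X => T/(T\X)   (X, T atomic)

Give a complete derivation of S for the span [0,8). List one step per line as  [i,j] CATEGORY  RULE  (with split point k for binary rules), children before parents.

[0,8] S   <
  [0,6] N   >
    [0,5] N/(PP/N)   >
      [0,1] "liked" : (N/(PP/N))/N
      [1,5] N   >
        [1,4] N/(N\NP)   <
          [1,3] NP   >
            [1,2] "saw" : NP/(NP\PP)
            [2,3] "every" : NP\PP
          [3,4] "cat" : (N/(N\NP))\NP
        [4,5] "song" : N\NP
    [5,6] "from" : PP/N
  [6,8] S\N   <B
    [6,7] "plan" : NP\N
    [7,8] "bone" : S\NP

[0,1] (N/(PP/N))/N  lex  "liked"
[1,2] NP/(NP\PP)  lex  "saw"
[2,3] NP\PP  lex  "every"
[1,3] NP  >  k=2
[3,4] (N/(N\NP))\NP  lex  "cat"
[1,4] N/(N\NP)  <  k=3
[4,5] N\NP  lex  "song"
[1,5] N  >  k=4
[0,5] N/(PP/N)  >  k=1
[5,6] PP/N  lex  "from"
[0,6] N  >  k=5
[6,7] NP\N  lex  "plan"
[7,8] S\NP  lex  "bone"
[6,8] S\N  <B  k=7
[0,8] S  <  k=6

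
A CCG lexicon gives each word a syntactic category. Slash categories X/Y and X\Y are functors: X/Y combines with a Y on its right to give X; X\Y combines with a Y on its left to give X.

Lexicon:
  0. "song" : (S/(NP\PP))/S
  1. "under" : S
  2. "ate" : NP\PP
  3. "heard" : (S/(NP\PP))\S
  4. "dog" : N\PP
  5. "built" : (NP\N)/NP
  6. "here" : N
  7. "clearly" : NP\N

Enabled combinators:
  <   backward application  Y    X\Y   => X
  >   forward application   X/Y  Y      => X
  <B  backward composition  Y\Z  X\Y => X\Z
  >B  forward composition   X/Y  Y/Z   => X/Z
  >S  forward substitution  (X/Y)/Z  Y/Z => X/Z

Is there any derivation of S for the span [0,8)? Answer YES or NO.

[0,8] S   >
  [0,4] S/(NP\PP)   <
    [0,3] S   >
      [0,2] S/(NP\PP)   >
        [0,1] "song" : (S/(NP\PP))/S
        [1,2] "under" : S
      [2,3] "ate" : NP\PP
    [3,4] "heard" : (S/(NP\PP))\S
  [4,8] NP\PP   <B
    [4,5] "dog" : N\PP
    [5,8] NP\N   >
      [5,6] "built" : (NP\N)/NP
      [6,8] NP   <
        [6,7] "here" : N
        [7,8] "clearly" : NP\N

YES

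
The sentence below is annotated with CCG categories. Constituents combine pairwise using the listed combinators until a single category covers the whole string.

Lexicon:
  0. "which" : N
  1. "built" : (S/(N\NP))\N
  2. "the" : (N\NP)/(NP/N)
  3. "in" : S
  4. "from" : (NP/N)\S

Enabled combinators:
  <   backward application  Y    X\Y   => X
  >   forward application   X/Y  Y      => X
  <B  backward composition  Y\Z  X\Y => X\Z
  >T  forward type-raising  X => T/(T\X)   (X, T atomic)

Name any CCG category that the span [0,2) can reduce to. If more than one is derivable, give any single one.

[0,5] S   >
  [0,2] S/(N\NP)   <
    [0,1] "which" : N
    [1,2] "built" : (S/(N\NP))\N
  [2,5] N\NP   >
    [2,3] "the" : (N\NP)/(NP/N)
    [3,5] NP/N   <
      [3,4] "in" : S
      [4,5] "from" : (NP/N)\S

S/(N\NP)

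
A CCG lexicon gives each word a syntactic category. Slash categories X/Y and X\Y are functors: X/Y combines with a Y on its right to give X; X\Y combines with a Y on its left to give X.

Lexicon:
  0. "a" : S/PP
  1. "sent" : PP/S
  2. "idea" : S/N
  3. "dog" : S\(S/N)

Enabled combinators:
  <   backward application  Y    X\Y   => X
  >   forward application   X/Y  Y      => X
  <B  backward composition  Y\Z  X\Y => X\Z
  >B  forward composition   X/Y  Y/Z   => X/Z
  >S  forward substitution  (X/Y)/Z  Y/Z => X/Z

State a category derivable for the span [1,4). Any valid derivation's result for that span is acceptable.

[0,4] S   >
  [0,1] "a" : S/PP
  [1,4] PP   >
    [1,2] "sent" : PP/S
    [2,4] S   <
      [2,3] "idea" : S/N
      [3,4] "dog" : S\(S/N)

PP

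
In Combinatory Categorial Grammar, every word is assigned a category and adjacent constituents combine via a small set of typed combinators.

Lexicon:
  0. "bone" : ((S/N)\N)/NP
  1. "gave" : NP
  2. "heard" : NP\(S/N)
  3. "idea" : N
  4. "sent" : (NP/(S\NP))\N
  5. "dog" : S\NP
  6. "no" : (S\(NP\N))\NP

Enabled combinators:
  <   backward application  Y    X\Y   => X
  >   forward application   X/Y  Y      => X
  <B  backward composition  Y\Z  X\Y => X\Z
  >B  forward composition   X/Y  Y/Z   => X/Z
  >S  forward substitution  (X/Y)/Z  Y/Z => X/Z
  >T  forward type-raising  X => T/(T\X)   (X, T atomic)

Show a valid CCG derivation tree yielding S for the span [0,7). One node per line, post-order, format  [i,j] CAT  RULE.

[0,1] ((S/N)\N)/NP  lex  "bone"
[1,2] NP  lex  "gave"
[0,2] (S/N)\N  >  k=1
[2,3] NP\(S/N)  lex  "heard"
[0,3] NP\N  <B  k=2
[3,4] N  lex  "idea"
[4,5] (NP/(S\NP))\N  lex  "sent"
[3,5] NP/(S\NP)  <  k=4
[5,6] S\NP  lex  "dog"
[3,6] NP  >  k=5
[6,7] (S\(NP\N))\NP  lex  "no"
[3,7] S\(NP\N)  <  k=6
[0,7] S  <  k=3

[0,7] S   <
  [0,3] NP\N   <B
    [0,2] (S/N)\N   >
      [0,1] "bone" : ((S/N)\N)/NP
      [1,2] "gave" : NP
    [2,3] "heard" : NP\(S/N)
  [3,7] S\(NP\N)   <
    [3,6] NP   >
      [3,5] NP/(S\NP)   <
        [3,4] "idea" : N
        [4,5] "sent" : (NP/(S\NP))\N
      [5,6] "dog" : S\NP
    [6,7] "no" : (S\(NP\N))\NP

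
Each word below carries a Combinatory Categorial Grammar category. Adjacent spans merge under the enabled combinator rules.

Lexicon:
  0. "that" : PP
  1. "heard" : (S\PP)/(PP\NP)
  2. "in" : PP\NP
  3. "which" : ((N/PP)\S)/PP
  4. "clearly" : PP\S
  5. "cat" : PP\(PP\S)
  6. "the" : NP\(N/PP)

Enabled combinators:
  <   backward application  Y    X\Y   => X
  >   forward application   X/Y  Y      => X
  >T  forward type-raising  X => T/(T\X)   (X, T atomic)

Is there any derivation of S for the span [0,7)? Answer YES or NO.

PP (S\PP)/(PP\NP) PP\NP ((N/PP)\S)/PP PP\S PP\(PP\S) NP\(N/PP)
CKY chart[0,7] = {N/(N\NP), NP, NP/(NP\NP), PP/(PP\NP), S/(S\NP)}; S ∉ chart

NO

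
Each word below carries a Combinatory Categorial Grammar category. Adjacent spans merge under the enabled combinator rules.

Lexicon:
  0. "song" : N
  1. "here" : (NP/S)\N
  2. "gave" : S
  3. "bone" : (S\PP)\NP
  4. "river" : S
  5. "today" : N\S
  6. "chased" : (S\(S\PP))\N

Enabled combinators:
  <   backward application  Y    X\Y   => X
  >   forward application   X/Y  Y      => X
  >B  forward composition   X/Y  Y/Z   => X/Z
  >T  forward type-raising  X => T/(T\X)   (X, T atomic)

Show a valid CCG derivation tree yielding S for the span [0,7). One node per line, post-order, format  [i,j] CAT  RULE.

[0,1] N  lex  "song"
[1,2] (NP/S)\N  lex  "here"
[0,2] NP/S  <  k=1
[2,3] S  lex  "gave"
[0,3] NP  >  k=2
[3,4] (S\PP)\NP  lex  "bone"
[0,4] S\PP  <  k=3
[4,5] S  lex  "river"
[4,5] N/(N\S)  >T
[5,6] N\S  lex  "today"
[4,6] N  >  k=5
[6,7] (S\(S\PP))\N  lex  "chased"
[4,7] S\(S\PP)  <  k=6
[0,7] S  <  k=4

[0,7] S   <
  [0,4] S\PP   <
    [0,3] NP   >
      [0,2] NP/S   <
        [0,1] "song" : N
        [1,2] "here" : (NP/S)\N
      [2,3] "gave" : S
    [3,4] "bone" : (S\PP)\NP
  [4,7] S\(S\PP)   <
    [4,6] N   >
      [4,5] N/(N\S)   >T
        [4,5] "river" : S
      [5,6] "today" : N\S
    [6,7] "chased" : (S\(S\PP))\N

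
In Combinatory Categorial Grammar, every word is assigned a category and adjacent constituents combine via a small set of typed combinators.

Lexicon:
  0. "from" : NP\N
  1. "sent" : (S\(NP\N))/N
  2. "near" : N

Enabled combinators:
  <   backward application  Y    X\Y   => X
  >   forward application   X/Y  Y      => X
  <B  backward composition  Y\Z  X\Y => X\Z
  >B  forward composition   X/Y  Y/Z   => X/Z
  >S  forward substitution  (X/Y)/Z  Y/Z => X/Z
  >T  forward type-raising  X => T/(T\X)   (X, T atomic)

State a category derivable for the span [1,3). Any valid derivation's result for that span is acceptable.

[0,3] S   <
  [0,1] "from" : NP\N
  [1,3] S\(NP\N)   >
    [1,2] "sent" : (S\(NP\N))/N
    [2,3] "near" : N

S\(NP\N)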